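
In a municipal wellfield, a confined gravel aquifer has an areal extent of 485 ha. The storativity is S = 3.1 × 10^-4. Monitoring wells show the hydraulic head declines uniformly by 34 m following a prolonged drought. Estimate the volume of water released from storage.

A = 485 ha = 4.85 × 10^6 m²
ΔV = S × A × Δh = 3.1 × 10^-4 × 4.85 × 10^6 m² × 34 m = 51120 m³

ΔV ≈ 51100 m³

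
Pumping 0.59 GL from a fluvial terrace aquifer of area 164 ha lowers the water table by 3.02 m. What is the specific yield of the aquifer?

A = 164 ha = 1.64 × 10^6 m²
ΔV = 0.59 GL = 5.9 × 10^5 m³
Sy = ΔV / (A × Δh) = 5.9 × 10^5 m³ / (1.64 × 10^6 m² × 3.02 m) = 0.1191

Sy ≈ 0.12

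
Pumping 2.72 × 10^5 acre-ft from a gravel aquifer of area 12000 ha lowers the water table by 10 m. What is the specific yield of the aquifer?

Sy ≈ 0.28

A = 12000 ha = 1.2 × 10^8 m²
ΔV = 2.72 × 10^5 acre-ft = 3.355 × 10^8 m³
Sy = ΔV / (A × Δh) = 3.355 × 10^8 m³ / (1.2 × 10^8 m² × 10 m) = 0.2796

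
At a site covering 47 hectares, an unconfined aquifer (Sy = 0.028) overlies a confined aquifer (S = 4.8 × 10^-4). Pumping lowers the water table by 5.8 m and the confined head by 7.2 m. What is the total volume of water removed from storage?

A = 47 hectares = 4.7 × 10^5 m²
Unconfined: ΔV_u = Sy × A × Δh_u = 0.028 × 4.7 × 10^5 × 5.8 = 76330 m³
Confined: ΔV_c = S × A × Δh_c = 4.8 × 10^-4 × 4.7 × 10^5 × 7.2 = 1624 m³
Total ΔV = 76330 + 1624 = 77950 m³

ΔV ≈ 78000 m³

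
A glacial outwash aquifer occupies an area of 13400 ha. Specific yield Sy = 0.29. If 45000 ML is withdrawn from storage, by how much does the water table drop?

A = 13400 ha = 1.34 × 10^8 m²
ΔV = 45000 ML = 4.5 × 10^7 m³
Δh = ΔV / (Sy × A) = 4.5 × 10^7 m³ / (0.29 × 1.34 × 10^8 m²) = 1.158 m

Δh ≈ 1.16 m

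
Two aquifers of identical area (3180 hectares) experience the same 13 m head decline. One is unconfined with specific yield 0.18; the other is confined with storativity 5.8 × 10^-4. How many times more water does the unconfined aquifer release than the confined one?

A = 3180 hectares = 3.18 × 10^7 m²
Unconfined: ΔV_u = Sy × A × Δh = 0.18 × 3.18 × 10^7 × 13 = 7.441 × 10^7 m³
Confined: ΔV_c = S × A × Δh = 5.8 × 10^-4 × 3.18 × 10^7 × 13 = 2.398 × 10^5 m³
Ratio = ΔV_u / ΔV_c = Sy / S = 0.18 / 5.8 × 10^-4 = 310.3

ΔV_u / ΔV_c ≈ 310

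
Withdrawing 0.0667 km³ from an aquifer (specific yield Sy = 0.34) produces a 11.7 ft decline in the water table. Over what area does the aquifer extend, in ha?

A ≈ 5500 ha

Δh = 11.7 ft = 3.566 m
ΔV = 0.0667 km³ = 6.67 × 10^7 m³
A = ΔV / (Sy × Δh) = 6.67 × 10^7 / (0.34 × 3.566) = 5.501 × 10^7 m²
A = 5.501 × 10^7 m² = 5501 ha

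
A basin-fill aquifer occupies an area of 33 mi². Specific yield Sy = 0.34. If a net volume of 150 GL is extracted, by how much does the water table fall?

A = 33 mi² = 8.547 × 10^7 m²
ΔV = 150 GL = 1.5 × 10^8 m³
Δh = ΔV / (Sy × A) = 1.5 × 10^8 m³ / (0.34 × 8.547 × 10^7 m²) = 5.162 m

Δh ≈ 5.16 m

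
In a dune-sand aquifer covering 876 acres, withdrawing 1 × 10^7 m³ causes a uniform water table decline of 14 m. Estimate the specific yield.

Sy ≈ 0.2

A = 876 acres = 3.545 × 10^6 m²
Sy = ΔV / (A × Δh) = 1 × 10^7 m³ / (3.545 × 10^6 m² × 14 m) = 0.2015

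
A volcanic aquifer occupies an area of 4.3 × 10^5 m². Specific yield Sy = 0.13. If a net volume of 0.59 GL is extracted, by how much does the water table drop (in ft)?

ΔV = 0.59 GL = 5.9 × 10^5 m³
Δh = ΔV / (Sy × A) = 5.9 × 10^5 m³ / (0.13 × 4.3 × 10^5 m²) = 10.55 m
Δh = 10.55 m = 34.63 ft

Δh ≈ 34.6 ft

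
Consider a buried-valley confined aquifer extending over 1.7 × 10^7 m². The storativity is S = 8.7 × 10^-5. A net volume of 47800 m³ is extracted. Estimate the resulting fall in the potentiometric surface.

Δh ≈ 32.3 m

Δh = ΔV / (S × A) = 47800 m³ / (8.7 × 10^-5 × 1.7 × 10^7 m²) = 32.32 m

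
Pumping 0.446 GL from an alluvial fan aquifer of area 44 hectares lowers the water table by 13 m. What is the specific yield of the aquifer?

Sy ≈ 0.078

A = 44 hectares = 4.4 × 10^5 m²
ΔV = 0.446 GL = 4.46 × 10^5 m³
Sy = ΔV / (A × Δh) = 4.46 × 10^5 m³ / (4.4 × 10^5 m² × 13 m) = 0.07797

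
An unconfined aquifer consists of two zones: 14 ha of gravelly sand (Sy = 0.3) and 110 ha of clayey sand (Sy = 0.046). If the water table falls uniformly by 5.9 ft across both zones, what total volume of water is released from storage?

ΔV ≈ 1.67 × 10^5 m³

A₁ = 14 ha = 1.4 × 10^5 m²; A₂ = 110 ha = 1.1 × 10^6 m²
Δh = 5.9 ft = 1.798 m
ΔV₁ = 0.3 × 1.4 × 10^5 × 1.798 = 75530 m³
ΔV₂ = 0.046 × 1.1 × 10^6 × 1.798 = 90990 m³
ΔV = ΔV₁ + ΔV₂ = 1.665 × 10^5 m³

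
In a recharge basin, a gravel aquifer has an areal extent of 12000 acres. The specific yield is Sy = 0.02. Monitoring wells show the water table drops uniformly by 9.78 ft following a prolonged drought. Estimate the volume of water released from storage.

A = 12000 acres = 4.856 × 10^7 m²
Δh = 9.78 ft = 2.981 m
ΔV = Sy × A × Δh = 0.02 × 4.856 × 10^7 m² × 2.981 m = 2.895 × 10^6 m³

ΔV ≈ 2.9 × 10^6 m³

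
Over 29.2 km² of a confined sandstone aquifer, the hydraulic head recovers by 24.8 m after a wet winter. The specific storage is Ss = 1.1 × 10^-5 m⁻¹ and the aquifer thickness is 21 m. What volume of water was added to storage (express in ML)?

ΔV ≈ 167 ML

S = Ss × b = 1.1 × 10^-5 m⁻¹ × 21 m = 2.31 × 10^-4
A = 29.2 km² = 2.92 × 10^7 m²
ΔV = S × A × Δh = 2.31 × 10^-4 × 2.92 × 10^7 m² × 24.8 m = 1.673 × 10^5 m³
ΔV = 1.673 × 10^5 m³ = 167.3 ML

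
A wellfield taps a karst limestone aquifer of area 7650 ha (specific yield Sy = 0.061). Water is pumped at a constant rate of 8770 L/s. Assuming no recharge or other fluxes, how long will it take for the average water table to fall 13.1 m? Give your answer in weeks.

A = 7650 ha = 7.65 × 10^7 m²
ΔV = Sy × A × Δh = 0.061 × 7.65 × 10^7 × 13.1 = 6.113 × 10^7 m³
Q = 8770 L/s = 7.577 × 10^5 m³/d
t = ΔV / Q = 6.113 × 10^7 m³ / 7.577 × 10^5 m³/d = 80.68 d
t = 80.68 d ≈ 11.53 weeks

t ≈ 11.5 weeks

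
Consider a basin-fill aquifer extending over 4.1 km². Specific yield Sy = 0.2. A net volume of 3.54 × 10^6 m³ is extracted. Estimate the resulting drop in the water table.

Δh ≈ 4.32 m

A = 4.1 km² = 4.1 × 10^6 m²
Δh = ΔV / (Sy × A) = 3.54 × 10^6 m³ / (0.2 × 4.1 × 10^6 m²) = 4.317 m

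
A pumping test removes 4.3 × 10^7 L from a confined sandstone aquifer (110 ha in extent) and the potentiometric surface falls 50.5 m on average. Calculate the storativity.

A = 110 ha = 1.1 × 10^6 m²
ΔV = 4.3 × 10^7 L = 43000 m³
S = ΔV / (A × Δh) = 43000 m³ / (1.1 × 10^6 m² × 50.5 m) = 7.741 × 10^-4

S ≈ 7.7 × 10^-4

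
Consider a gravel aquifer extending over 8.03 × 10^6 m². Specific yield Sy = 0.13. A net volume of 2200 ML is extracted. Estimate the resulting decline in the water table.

ΔV = 2200 ML = 2.2 × 10^6 m³
Δh = ΔV / (Sy × A) = 2.2 × 10^6 m³ / (0.13 × 8.03 × 10^6 m²) = 2.107 m

Δh ≈ 2.11 m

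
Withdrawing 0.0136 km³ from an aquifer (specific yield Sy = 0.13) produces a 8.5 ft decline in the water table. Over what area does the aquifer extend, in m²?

Δh = 8.5 ft = 2.591 m
ΔV = 0.0136 km³ = 1.36 × 10^7 m³
A = ΔV / (Sy × Δh) = 1.36 × 10^7 / (0.13 × 2.591) = 4.038 × 10^7 m²

A ≈ 4.04 × 10^7 m²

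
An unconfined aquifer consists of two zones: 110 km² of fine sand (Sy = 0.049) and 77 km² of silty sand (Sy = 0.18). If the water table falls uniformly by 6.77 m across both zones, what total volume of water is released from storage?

A₁ = 110 km² = 1.1 × 10^8 m²; A₂ = 77 km² = 7.7 × 10^7 m²
ΔV₁ = 0.049 × 1.1 × 10^8 × 6.77 = 3.649 × 10^7 m³
ΔV₂ = 0.18 × 7.7 × 10^7 × 6.77 = 9.383 × 10^7 m³
ΔV = ΔV₁ + ΔV₂ = 1.303 × 10^8 m³

ΔV ≈ 1.3 × 10^8 m³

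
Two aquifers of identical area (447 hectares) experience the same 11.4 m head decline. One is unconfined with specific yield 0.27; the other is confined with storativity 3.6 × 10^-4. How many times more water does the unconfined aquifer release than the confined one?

A = 447 hectares = 4.47 × 10^6 m²
Unconfined: ΔV_u = Sy × A × Δh = 0.27 × 4.47 × 10^6 × 11.4 = 1.376 × 10^7 m³
Confined: ΔV_c = S × A × Δh = 3.6 × 10^-4 × 4.47 × 10^6 × 11.4 = 18340 m³
Ratio = ΔV_u / ΔV_c = Sy / S = 0.27 / 3.6 × 10^-4 = 750

ΔV_u / ΔV_c ≈ 750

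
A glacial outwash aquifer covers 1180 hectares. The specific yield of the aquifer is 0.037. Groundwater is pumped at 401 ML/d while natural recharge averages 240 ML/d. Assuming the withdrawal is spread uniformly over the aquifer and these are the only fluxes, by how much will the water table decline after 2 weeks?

A = 1180 hectares = 1.18 × 10^7 m²
Net abstraction = 401 − 240 = 161 ML/d
Q_net = 161 ML/d = 1.61 × 10^5 m³/d
t = 2 weeks = 14 d
ΔV = Q × t = 1.61 × 10^5 m³/d × 14 d = 2.254 × 10^6 m³
Δh = ΔV / (Sy × A) = 2.254 × 10^6 / (0.037 × 1.18 × 10^7) = 5.163 m

Δh ≈ 5.16 m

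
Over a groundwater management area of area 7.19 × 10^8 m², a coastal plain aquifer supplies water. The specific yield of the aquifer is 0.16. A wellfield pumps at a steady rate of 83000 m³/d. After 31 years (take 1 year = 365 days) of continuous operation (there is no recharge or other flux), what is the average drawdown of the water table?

t = 31 years = 11320 d
ΔV = Q × t = 83000 m³/d × 11320 d = 9.391 × 10^8 m³
Δh = ΔV / (Sy × A) = 9.391 × 10^8 / (0.16 × 7.19 × 10^8) = 8.164 m

Δh ≈ 8.16 m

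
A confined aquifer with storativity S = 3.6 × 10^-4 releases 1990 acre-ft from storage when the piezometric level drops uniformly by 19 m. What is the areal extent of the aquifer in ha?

A ≈ 35900 ha

ΔV = 1990 acre-ft = 2.455 × 10^6 m³
A = ΔV / (S × Δh) = 2.455 × 10^6 / (3.6 × 10^-4 × 19) = 3.589 × 10^8 m²
A = 3.589 × 10^8 m² = 35890 ha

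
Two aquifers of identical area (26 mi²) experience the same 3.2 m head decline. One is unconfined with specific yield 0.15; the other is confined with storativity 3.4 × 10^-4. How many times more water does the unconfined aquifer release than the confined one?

A = 26 mi² = 6.734 × 10^7 m²
Unconfined: ΔV_u = Sy × A × Δh = 0.15 × 6.734 × 10^7 × 3.2 = 3.232 × 10^7 m³
Confined: ΔV_c = S × A × Δh = 3.4 × 10^-4 × 6.734 × 10^7 × 3.2 = 73270 m³
Ratio = ΔV_u / ΔV_c = Sy / S = 0.15 / 3.4 × 10^-4 = 441.2

ΔV_u / ΔV_c ≈ 441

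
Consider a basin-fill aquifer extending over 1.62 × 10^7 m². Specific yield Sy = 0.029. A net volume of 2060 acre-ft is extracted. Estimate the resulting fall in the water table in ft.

Δh ≈ 17.7 ft

ΔV = 2060 acre-ft = 2.541 × 10^6 m³
Δh = ΔV / (Sy × A) = 2.541 × 10^6 m³ / (0.029 × 1.62 × 10^7 m²) = 5.409 m
Δh = 5.409 m = 17.74 ft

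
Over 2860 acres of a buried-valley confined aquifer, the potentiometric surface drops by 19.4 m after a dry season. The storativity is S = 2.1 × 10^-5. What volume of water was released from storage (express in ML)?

A = 2860 acres = 1.157 × 10^7 m²
ΔV = S × A × Δh = 2.1 × 10^-5 × 1.157 × 10^7 m² × 19.4 m = 4715 m³
ΔV = 4715 m³ = 4.715 ML

ΔV ≈ 4.72 ML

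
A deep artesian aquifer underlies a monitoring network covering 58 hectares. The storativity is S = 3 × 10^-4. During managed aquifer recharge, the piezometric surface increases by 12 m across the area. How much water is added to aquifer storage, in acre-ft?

ΔV ≈ 1.69 acre-ft

A = 58 hectares = 5.8 × 10^5 m²
ΔV = S × A × Δh = 3 × 10^-4 × 5.8 × 10^5 m² × 12 m = 2088 m³
ΔV = 2088 m³ = 1.693 acre-ft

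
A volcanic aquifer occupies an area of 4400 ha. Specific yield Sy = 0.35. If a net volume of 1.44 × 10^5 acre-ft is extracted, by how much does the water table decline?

A = 4400 ha = 4.4 × 10^7 m²
ΔV = 1.44 × 10^5 acre-ft = 1.776 × 10^8 m³
Δh = ΔV / (Sy × A) = 1.776 × 10^8 m³ / (0.35 × 4.4 × 10^7 m²) = 11.53 m

Δh ≈ 11.5 m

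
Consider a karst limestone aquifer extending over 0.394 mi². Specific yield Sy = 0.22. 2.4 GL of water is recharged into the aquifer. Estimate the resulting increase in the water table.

A = 0.394 mi² = 1.02 × 10^6 m²
ΔV = 2.4 GL = 2.4 × 10^6 m³
Δh = ΔV / (Sy × A) = 2.4 × 10^6 m³ / (0.22 × 1.02 × 10^6 m²) = 10.69 m

Δh ≈ 10.7 m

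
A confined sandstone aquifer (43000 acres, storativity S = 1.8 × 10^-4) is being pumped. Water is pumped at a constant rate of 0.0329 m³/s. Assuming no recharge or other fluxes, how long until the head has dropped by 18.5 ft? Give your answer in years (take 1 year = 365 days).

A = 43000 acres = 1.74 × 10^8 m²
Δh = 18.5 ft = 5.639 m
ΔV = S × A × Δh = 1.8 × 10^-4 × 1.74 × 10^8 × 5.639 = 1.766 × 10^5 m³
Q = 0.0329 m³/s = 2843 m³/d
t = ΔV / Q = 1.766 × 10^5 m³ / 2843 m³/d = 62.13 d
t = 62.13 d ≈ 0.1702 years

t ≈ 0.17 years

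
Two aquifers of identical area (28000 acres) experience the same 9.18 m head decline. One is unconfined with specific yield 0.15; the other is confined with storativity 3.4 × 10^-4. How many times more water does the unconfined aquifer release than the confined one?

A = 28000 acres = 1.133 × 10^8 m²
Unconfined: ΔV_u = Sy × A × Δh = 0.15 × 1.133 × 10^8 × 9.18 = 1.56 × 10^8 m³
Confined: ΔV_c = S × A × Δh = 3.4 × 10^-4 × 1.133 × 10^8 × 9.18 = 3.537 × 10^5 m³
Ratio = ΔV_u / ΔV_c = Sy / S = 0.15 / 3.4 × 10^-4 = 441.2

ΔV_u / ΔV_c ≈ 441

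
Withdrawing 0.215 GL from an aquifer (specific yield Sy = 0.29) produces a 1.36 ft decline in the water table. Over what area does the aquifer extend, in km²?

Δh = 1.36 ft = 0.4145 m
ΔV = 0.215 GL = 2.15 × 10^5 m³
A = ΔV / (Sy × Δh) = 2.15 × 10^5 / (0.29 × 0.4145) = 1.788 × 10^6 m²
A = 1.788 × 10^6 m² = 1.788 km²

A ≈ 1.79 km²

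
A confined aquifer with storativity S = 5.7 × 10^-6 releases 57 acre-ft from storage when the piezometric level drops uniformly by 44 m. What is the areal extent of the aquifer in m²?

A ≈ 2.8 × 10^8 m²

ΔV = 57 acre-ft = 70310 m³
A = ΔV / (S × Δh) = 70310 / (5.7 × 10^-6 × 44) = 2.803 × 10^8 m²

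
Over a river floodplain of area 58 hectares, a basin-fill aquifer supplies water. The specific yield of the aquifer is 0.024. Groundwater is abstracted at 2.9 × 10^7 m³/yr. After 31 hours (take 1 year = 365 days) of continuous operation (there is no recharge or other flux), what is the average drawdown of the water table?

Δh ≈ 7.37 m

A = 58 hectares = 5.8 × 10^5 m²
Q = 2.9 × 10^7 m³/yr = 79450 m³/d
t = 31 hours = 1.292 d
ΔV = Q × t = 79450 m³/d × 1.292 d = 1.026 × 10^5 m³
Δh = ΔV / (Sy × A) = 1.026 × 10^5 / (0.024 × 5.8 × 10^5) = 7.373 m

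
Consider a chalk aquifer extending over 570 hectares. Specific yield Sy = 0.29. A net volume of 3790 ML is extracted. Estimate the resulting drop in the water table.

Δh ≈ 2.29 m

A = 570 hectares = 5.7 × 10^6 m²
ΔV = 3790 ML = 3.79 × 10^6 m³
Δh = ΔV / (Sy × A) = 3.79 × 10^6 m³ / (0.29 × 5.7 × 10^6 m²) = 2.293 m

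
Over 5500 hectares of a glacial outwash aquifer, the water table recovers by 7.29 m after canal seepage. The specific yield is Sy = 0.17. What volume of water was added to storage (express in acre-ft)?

ΔV ≈ 55300 acre-ft

A = 5500 hectares = 5.5 × 10^7 m²
ΔV = Sy × A × Δh = 0.17 × 5.5 × 10^7 m² × 7.29 m = 6.816 × 10^7 m³
ΔV = 6.816 × 10^7 m³ = 55260 acre-ft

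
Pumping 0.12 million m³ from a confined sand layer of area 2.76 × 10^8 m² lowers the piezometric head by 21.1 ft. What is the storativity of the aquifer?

S ≈ 6.8 × 10^-5

Δh = 21.1 ft = 6.431 m
ΔV = 0.12 million m³ = 1.2 × 10^5 m³
S = ΔV / (A × Δh) = 1.2 × 10^5 m³ / (2.76 × 10^8 m² × 6.431 m) = 6.76 × 10^-5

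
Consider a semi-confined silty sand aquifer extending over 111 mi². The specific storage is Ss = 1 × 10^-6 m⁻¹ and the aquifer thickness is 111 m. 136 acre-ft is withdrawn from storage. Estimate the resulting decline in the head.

Δh ≈ 5.26 m

S = Ss × b = 1 × 10^-6 m⁻¹ × 111 m = 1.11 × 10^-4
A = 111 mi² = 2.875 × 10^8 m²
ΔV = 136 acre-ft = 1.678 × 10^5 m³
Δh = ΔV / (S × A) = 1.678 × 10^5 m³ / (1.11 × 10^-4 × 2.875 × 10^8 m²) = 5.257 m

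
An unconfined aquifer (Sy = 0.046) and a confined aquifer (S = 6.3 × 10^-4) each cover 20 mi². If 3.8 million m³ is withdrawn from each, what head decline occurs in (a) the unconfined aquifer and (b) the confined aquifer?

A = 20 mi² = 5.18 × 10^7 m²
ΔV = 3.8 million m³ = 3.8 × 10^6 m³
Unconfined: Δh_u = ΔV/(Sy·A) = 3.8 × 10^6/(0.046 × 5.18 × 10^7) = 1.595 m
Confined: Δh_c = ΔV/(S·A) = 3.8 × 10^6/(6.3 × 10^-4 × 5.18 × 10^7) = 116.4 m

Δh_u ≈ 1.59 m; Δh_c ≈ 116 m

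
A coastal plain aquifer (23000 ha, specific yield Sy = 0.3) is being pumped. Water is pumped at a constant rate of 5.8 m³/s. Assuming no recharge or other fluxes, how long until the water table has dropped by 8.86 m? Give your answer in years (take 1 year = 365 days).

A = 23000 ha = 2.3 × 10^8 m²
ΔV = Sy × A × Δh = 0.3 × 2.3 × 10^8 × 8.86 = 6.113 × 10^8 m³
Q = 5.8 m³/s = 5.011 × 10^5 m³/d
t = ΔV / Q = 6.113 × 10^8 m³ / 5.011 × 10^5 m³/d = 1220 d
t = 1220 d ≈ 3.342 years

t ≈ 3.34 years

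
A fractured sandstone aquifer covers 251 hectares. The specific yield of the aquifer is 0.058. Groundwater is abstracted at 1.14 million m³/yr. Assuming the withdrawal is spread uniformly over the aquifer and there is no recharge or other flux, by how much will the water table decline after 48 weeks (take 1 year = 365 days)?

A = 251 hectares = 2.51 × 10^6 m²
Q = 1.14 million m³/yr = 3123 m³/d
t = 48 weeks = 336 d
ΔV = Q × t = 3123 m³/d × 336 d = 1.049 × 10^6 m³
Δh = ΔV / (Sy × A) = 1.049 × 10^6 / (0.058 × 2.51 × 10^6) = 7.209 m

Δh ≈ 7.21 m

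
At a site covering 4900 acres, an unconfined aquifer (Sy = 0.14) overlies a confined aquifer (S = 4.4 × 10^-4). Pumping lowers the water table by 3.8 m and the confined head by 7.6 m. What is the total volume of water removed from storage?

A = 4900 acres = 1.983 × 10^7 m²
Unconfined: ΔV_u = Sy × A × Δh_u = 0.14 × 1.983 × 10^7 × 3.8 = 1.055 × 10^7 m³
Confined: ΔV_c = S × A × Δh_c = 4.4 × 10^-4 × 1.983 × 10^7 × 7.6 = 66310 m³
Total ΔV = 1.055 × 10^7 + 66310 = 1.062 × 10^7 m³

ΔV ≈ 1.06 × 10^7 m³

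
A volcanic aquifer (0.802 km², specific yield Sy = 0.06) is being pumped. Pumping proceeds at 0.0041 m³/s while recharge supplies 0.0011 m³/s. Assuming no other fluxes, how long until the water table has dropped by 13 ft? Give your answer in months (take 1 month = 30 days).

t ≈ 24.5 months

A = 0.802 km² = 8.02 × 10^5 m²
Δh = 13 ft = 3.962 m
ΔV = Sy × A × Δh = 0.06 × 8.02 × 10^5 × 3.962 = 1.907 × 10^5 m³
Net withdrawal = 0.0041 − 0.0011 = 0.003 m³/s = 259.2 m³/d
t = ΔV / Q = 1.907 × 10^5 m³ / 259.2 m³/d = 735.6 d
t = 735.6 d ≈ 24.52 months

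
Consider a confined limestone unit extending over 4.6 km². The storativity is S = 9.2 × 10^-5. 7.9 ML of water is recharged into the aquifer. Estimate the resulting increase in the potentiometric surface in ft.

A = 4.6 km² = 4.6 × 10^6 m²
ΔV = 7.9 ML = 7900 m³
Δh = ΔV / (S × A) = 7900 m³ / (9.2 × 10^-5 × 4.6 × 10^6 m²) = 18.67 m
Δh = 18.67 m = 61.24 ft

Δh ≈ 61.2 ft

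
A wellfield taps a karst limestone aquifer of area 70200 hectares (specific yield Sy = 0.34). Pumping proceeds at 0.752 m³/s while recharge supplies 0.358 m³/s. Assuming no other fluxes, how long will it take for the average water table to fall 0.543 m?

t ≈ 3810 days

A = 70200 hectares = 7.02 × 10^8 m²
ΔV = Sy × A × Δh = 0.34 × 7.02 × 10^8 × 0.543 = 1.296 × 10^8 m³
Net withdrawal = 0.752 − 0.358 = 0.394 m³/s = 34040 m³/d
t = ΔV / Q = 1.296 × 10^8 m³ / 34040 m³/d = 3807 d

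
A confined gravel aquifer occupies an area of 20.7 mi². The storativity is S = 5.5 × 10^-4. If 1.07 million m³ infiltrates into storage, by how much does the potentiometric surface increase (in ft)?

Δh ≈ 119 ft

A = 20.7 mi² = 5.361 × 10^7 m²
ΔV = 1.07 million m³ = 1.07 × 10^6 m³
Δh = ΔV / (S × A) = 1.07 × 10^6 m³ / (5.5 × 10^-4 × 5.361 × 10^7 m²) = 36.29 m
Δh = 36.29 m = 119.1 ft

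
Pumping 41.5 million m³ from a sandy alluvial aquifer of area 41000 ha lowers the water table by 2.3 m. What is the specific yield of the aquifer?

Sy ≈ 0.044

A = 41000 ha = 4.1 × 10^8 m²
ΔV = 41.5 million m³ = 4.15 × 10^7 m³
Sy = ΔV / (A × Δh) = 4.15 × 10^7 m³ / (4.1 × 10^8 m² × 2.3 m) = 0.04401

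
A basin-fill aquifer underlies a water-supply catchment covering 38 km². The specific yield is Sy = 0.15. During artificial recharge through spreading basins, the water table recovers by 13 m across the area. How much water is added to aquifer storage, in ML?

ΔV ≈ 74100 ML

A = 38 km² = 3.8 × 10^7 m²
ΔV = Sy × A × Δh = 0.15 × 3.8 × 10^7 m² × 13 m = 7.41 × 10^7 m³
ΔV = 7.41 × 10^7 m³ = 74100 ML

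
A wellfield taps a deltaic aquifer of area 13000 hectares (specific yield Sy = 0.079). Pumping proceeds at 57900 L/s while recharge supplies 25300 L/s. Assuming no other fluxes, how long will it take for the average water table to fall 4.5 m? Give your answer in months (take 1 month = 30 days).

A = 13000 hectares = 1.3 × 10^8 m²
ΔV = Sy × A × Δh = 0.079 × 1.3 × 10^8 × 4.5 = 4.622 × 10^7 m³
Net withdrawal = 57900 − 25300 = 32600 L/s = 2.817 × 10^6 m³/d
t = ΔV / Q = 4.622 × 10^7 m³ / 2.817 × 10^6 m³/d = 16.41 d
t = 16.41 d ≈ 0.5469 months

t ≈ 0.547 months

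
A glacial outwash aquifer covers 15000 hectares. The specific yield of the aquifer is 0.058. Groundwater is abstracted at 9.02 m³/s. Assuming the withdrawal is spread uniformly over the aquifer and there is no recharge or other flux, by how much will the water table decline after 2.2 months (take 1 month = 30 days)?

Δh ≈ 5.91 m

A = 15000 hectares = 1.5 × 10^8 m²
Q = 9.02 m³/s = 7.793 × 10^5 m³/d
t = 2.2 months = 66 d
ΔV = Q × t = 7.793 × 10^5 m³/d × 66 d = 5.144 × 10^7 m³
Δh = ΔV / (Sy × A) = 5.144 × 10^7 / (0.058 × 1.5 × 10^8) = 5.912 m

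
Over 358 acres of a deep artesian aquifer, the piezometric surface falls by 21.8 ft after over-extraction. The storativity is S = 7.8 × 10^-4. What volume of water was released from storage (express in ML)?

ΔV ≈ 7.51 ML

A = 358 acres = 1.449 × 10^6 m²
Δh = 21.8 ft = 6.645 m
ΔV = S × A × Δh = 7.8 × 10^-4 × 1.449 × 10^6 m² × 6.645 m = 7509 m³
ΔV = 7509 m³ = 7.509 ML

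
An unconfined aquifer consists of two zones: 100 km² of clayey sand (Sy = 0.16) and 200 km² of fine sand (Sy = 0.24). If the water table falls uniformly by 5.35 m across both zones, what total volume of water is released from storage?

ΔV ≈ 3.42 × 10^8 m³

A₁ = 100 km² = 1 × 10^8 m²; A₂ = 200 km² = 2 × 10^8 m²
ΔV₁ = 0.16 × 1 × 10^8 × 5.35 = 8.56 × 10^7 m³
ΔV₂ = 0.24 × 2 × 10^8 × 5.35 = 2.568 × 10^8 m³
ΔV = ΔV₁ + ΔV₂ = 3.424 × 10^8 m³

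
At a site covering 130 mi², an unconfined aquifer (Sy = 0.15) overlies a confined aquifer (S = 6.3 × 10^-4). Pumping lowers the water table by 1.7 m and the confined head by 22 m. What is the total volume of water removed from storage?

A = 130 mi² = 3.367 × 10^8 m²
Unconfined: ΔV_u = Sy × A × Δh_u = 0.15 × 3.367 × 10^8 × 1.7 = 8.586 × 10^7 m³
Confined: ΔV_c = S × A × Δh_c = 6.3 × 10^-4 × 3.367 × 10^8 × 22 = 4.667 × 10^6 m³
Total ΔV = 8.586 × 10^7 + 4.667 × 10^6 = 9.052 × 10^7 m³

ΔV ≈ 9.05 × 10^7 m³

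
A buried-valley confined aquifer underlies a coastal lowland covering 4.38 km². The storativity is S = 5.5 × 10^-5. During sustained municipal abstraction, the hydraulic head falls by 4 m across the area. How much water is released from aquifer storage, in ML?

A = 4.38 km² = 4.38 × 10^6 m²
ΔV = S × A × Δh = 5.5 × 10^-5 × 4.38 × 10^6 m² × 4 m = 963.6 m³
ΔV = 963.6 m³ = 0.9636 ML

ΔV ≈ 0.964 ML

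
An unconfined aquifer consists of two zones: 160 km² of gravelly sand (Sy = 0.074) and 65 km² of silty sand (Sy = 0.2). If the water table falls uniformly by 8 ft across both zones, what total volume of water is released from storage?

A₁ = 160 km² = 1.6 × 10^8 m²; A₂ = 65 km² = 6.5 × 10^7 m²
Δh = 8 ft = 2.438 m
ΔV₁ = 0.074 × 1.6 × 10^8 × 2.438 = 2.887 × 10^7 m³
ΔV₂ = 0.2 × 6.5 × 10^7 × 2.438 = 3.17 × 10^7 m³
ΔV = ΔV₁ + ΔV₂ = 6.057 × 10^7 m³

ΔV ≈ 6.06 × 10^7 m³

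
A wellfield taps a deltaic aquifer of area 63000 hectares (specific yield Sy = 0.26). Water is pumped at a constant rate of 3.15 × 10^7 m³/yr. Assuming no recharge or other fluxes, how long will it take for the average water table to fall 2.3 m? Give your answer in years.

A = 63000 hectares = 6.3 × 10^8 m²
ΔV = Sy × A × Δh = 0.26 × 6.3 × 10^8 × 2.3 = 3.767 × 10^8 m³
Q = 3.15 × 10^7 m³/yr = 86300 m³/d
t = ΔV / Q = 3.767 × 10^8 m³ / 86300 m³/d = 4365 d
t = 4365 d ≈ 11.96 years

t ≈ 12 years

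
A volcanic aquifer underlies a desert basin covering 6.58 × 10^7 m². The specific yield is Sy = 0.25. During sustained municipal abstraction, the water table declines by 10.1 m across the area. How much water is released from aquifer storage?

ΔV ≈ 1.66 × 10^8 m³

ΔV = Sy × A × Δh = 0.25 × 6.58 × 10^7 m² × 10.1 m = 1.661 × 10^8 m³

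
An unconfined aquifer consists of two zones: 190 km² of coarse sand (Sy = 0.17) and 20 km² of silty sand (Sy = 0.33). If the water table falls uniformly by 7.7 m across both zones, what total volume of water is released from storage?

A₁ = 190 km² = 1.9 × 10^8 m²; A₂ = 20 km² = 2 × 10^7 m²
ΔV₁ = 0.17 × 1.9 × 10^8 × 7.7 = 2.487 × 10^8 m³
ΔV₂ = 0.33 × 2 × 10^7 × 7.7 = 5.082 × 10^7 m³
ΔV = ΔV₁ + ΔV₂ = 2.995 × 10^8 m³

ΔV ≈ 3 × 10^8 m³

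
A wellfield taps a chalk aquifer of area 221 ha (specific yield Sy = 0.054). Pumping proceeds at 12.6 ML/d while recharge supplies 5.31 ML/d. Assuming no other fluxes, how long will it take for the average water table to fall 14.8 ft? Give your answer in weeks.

t ≈ 10.5 weeks

A = 221 ha = 2.21 × 10^6 m²
Δh = 14.8 ft = 4.511 m
ΔV = Sy × A × Δh = 0.054 × 2.21 × 10^6 × 4.511 = 5.383 × 10^5 m³
Net withdrawal = 12.6 − 5.31 = 7.29 ML/d = 7290 m³/d
t = ΔV / Q = 5.383 × 10^5 m³ / 7290 m³/d = 73.85 d
t = 73.85 d ≈ 10.55 weeks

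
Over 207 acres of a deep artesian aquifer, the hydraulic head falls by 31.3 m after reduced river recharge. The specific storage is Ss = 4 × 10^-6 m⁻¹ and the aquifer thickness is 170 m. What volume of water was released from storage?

S = Ss × b = 4 × 10^-6 m⁻¹ × 170 m = 6.8 × 10^-4
A = 207 acres = 8.377 × 10^5 m²
ΔV = S × A × Δh = 6.8 × 10^-4 × 8.377 × 10^5 m² × 31.3 m = 17830 m³

ΔV ≈ 17800 m³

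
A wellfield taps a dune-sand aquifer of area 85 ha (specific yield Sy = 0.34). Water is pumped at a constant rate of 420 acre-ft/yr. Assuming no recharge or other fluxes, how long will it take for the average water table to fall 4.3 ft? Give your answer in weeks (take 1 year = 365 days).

A = 85 ha = 8.5 × 10^5 m²
Δh = 4.3 ft = 1.311 m
ΔV = Sy × A × Δh = 0.34 × 8.5 × 10^5 × 1.311 = 3.788 × 10^5 m³
Q = 420 acre-ft/yr = 1419 m³/d
t = ΔV / Q = 3.788 × 10^5 m³ / 1419 m³/d = 266.9 d
t = 266.9 d ≈ 38.12 weeks

t ≈ 38.1 weeks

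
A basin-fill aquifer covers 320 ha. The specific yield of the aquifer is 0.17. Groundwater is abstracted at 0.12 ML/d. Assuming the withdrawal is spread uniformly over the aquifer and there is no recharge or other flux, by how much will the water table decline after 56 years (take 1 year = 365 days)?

Δh ≈ 4.51 m

A = 320 ha = 3.2 × 10^6 m²
Q = 0.12 ML/d = 120 m³/d
t = 56 years = 20440 d
ΔV = Q × t = 120 m³/d × 20440 d = 2.453 × 10^6 m³
Δh = ΔV / (Sy × A) = 2.453 × 10^6 / (0.17 × 3.2 × 10^6) = 4.509 m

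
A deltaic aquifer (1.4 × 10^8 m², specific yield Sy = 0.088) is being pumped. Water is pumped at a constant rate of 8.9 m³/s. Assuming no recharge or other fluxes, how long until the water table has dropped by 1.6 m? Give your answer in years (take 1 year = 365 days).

ΔV = Sy × A × Δh = 0.088 × 1.4 × 10^8 × 1.6 = 1.971 × 10^7 m³
Q = 8.9 m³/s = 7.69 × 10^5 m³/d
t = ΔV / Q = 1.971 × 10^7 m³ / 7.69 × 10^5 m³/d = 25.63 d
t = 25.63 d ≈ 0.07023 years

t ≈ 0.0702 years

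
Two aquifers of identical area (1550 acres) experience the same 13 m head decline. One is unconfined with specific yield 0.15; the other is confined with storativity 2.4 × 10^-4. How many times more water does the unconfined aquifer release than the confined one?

A = 1550 acres = 6.273 × 10^6 m²
Unconfined: ΔV_u = Sy × A × Δh = 0.15 × 6.273 × 10^6 × 13 = 1.223 × 10^7 m³
Confined: ΔV_c = S × A × Δh = 2.4 × 10^-4 × 6.273 × 10^6 × 13 = 19570 m³
Ratio = ΔV_u / ΔV_c = Sy / S = 0.15 / 2.4 × 10^-4 = 625

ΔV_u / ΔV_c ≈ 625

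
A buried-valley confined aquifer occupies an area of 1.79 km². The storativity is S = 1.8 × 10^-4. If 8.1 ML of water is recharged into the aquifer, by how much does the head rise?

Δh ≈ 25.1 m

A = 1.79 km² = 1.79 × 10^6 m²
ΔV = 8.1 ML = 8100 m³
Δh = ΔV / (S × A) = 8100 m³ / (1.8 × 10^-4 × 1.79 × 10^6 m²) = 25.14 m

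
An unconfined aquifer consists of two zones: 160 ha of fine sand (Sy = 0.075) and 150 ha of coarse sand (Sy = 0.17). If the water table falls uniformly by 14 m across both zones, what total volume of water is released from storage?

ΔV ≈ 5.25 × 10^6 m³

A₁ = 160 ha = 1.6 × 10^6 m²; A₂ = 150 ha = 1.5 × 10^6 m²
ΔV₁ = 0.075 × 1.6 × 10^6 × 14 = 1.68 × 10^6 m³
ΔV₂ = 0.17 × 1.5 × 10^6 × 14 = 3.57 × 10^6 m³
ΔV = ΔV₁ + ΔV₂ = 5.25 × 10^6 m³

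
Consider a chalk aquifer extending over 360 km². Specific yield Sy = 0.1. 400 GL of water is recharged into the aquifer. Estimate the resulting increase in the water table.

Δh ≈ 11.1 m

A = 360 km² = 3.6 × 10^8 m²
ΔV = 400 GL = 4 × 10^8 m³
Δh = ΔV / (Sy × A) = 4 × 10^8 m³ / (0.1 × 3.6 × 10^8 m²) = 11.11 m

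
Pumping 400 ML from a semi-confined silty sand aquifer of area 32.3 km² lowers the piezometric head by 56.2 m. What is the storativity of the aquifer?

S ≈ 2.2 × 10^-4

A = 32.3 km² = 3.23 × 10^7 m²
ΔV = 400 ML = 4 × 10^5 m³
S = ΔV / (A × Δh) = 4 × 10^5 m³ / (3.23 × 10^7 m² × 56.2 m) = 2.204 × 10^-4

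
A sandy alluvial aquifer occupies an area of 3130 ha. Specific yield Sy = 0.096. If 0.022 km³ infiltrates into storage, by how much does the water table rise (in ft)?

A = 3130 ha = 3.13 × 10^7 m²
ΔV = 0.022 km³ = 2.2 × 10^7 m³
Δh = ΔV / (Sy × A) = 2.2 × 10^7 m³ / (0.096 × 3.13 × 10^7 m²) = 7.322 m
Δh = 7.322 m = 24.02 ft

Δh ≈ 24 ft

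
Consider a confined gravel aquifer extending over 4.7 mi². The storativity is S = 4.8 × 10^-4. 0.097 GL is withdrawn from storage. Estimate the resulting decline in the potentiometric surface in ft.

Δh ≈ 54.5 ft

A = 4.7 mi² = 1.217 × 10^7 m²
ΔV = 0.097 GL = 97000 m³
Δh = ΔV / (S × A) = 97000 m³ / (4.8 × 10^-4 × 1.217 × 10^7 m²) = 16.6 m
Δh = 16.6 m = 54.47 ft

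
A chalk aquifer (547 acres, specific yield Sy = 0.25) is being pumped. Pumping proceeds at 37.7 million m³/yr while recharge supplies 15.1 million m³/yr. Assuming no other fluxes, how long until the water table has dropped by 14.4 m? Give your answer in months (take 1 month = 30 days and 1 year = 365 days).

t ≈ 4.29 months

A = 547 acres = 2.214 × 10^6 m²
ΔV = Sy × A × Δh = 0.25 × 2.214 × 10^6 × 14.4 = 7.969 × 10^6 m³
Net withdrawal = 37.7 − 15.1 = 22.6 million m³/yr = 61920 m³/d
t = ΔV / Q = 7.969 × 10^6 m³ / 61920 m³/d = 128.7 d
t = 128.7 d ≈ 4.29 months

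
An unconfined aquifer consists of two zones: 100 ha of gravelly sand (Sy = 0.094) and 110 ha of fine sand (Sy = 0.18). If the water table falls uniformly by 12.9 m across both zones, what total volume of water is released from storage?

ΔV ≈ 3.77 × 10^6 m³

A₁ = 100 ha = 1 × 10^6 m²; A₂ = 110 ha = 1.1 × 10^6 m²
ΔV₁ = 0.094 × 1 × 10^6 × 12.9 = 1.213 × 10^6 m³
ΔV₂ = 0.18 × 1.1 × 10^6 × 12.9 = 2.554 × 10^6 m³
ΔV = ΔV₁ + ΔV₂ = 3.767 × 10^6 m³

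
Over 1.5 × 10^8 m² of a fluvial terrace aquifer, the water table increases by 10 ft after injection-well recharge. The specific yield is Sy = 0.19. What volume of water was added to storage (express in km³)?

ΔV ≈ 0.0869 km³

Δh = 10 ft = 3.048 m
ΔV = Sy × A × Δh = 0.19 × 1.5 × 10^8 m² × 3.048 m = 8.687 × 10^7 m³
ΔV = 8.687 × 10^7 m³ = 0.08687 km³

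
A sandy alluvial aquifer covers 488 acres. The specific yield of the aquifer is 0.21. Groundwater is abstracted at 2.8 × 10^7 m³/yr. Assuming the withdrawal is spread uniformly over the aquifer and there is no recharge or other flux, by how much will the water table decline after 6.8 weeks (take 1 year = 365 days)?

A = 488 acres = 1.975 × 10^6 m²
Q = 2.8 × 10^7 m³/yr = 76710 m³/d
t = 6.8 weeks = 47.6 d
ΔV = Q × t = 76710 m³/d × 47.6 d = 3.652 × 10^6 m³
Δh = ΔV / (Sy × A) = 3.652 × 10^6 / (0.21 × 1.975 × 10^6) = 8.805 m

Δh ≈ 8.8 m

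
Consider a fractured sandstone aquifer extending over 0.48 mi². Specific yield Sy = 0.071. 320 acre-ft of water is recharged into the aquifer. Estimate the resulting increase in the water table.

A = 0.48 mi² = 1.243 × 10^6 m²
ΔV = 320 acre-ft = 3.947 × 10^5 m³
Δh = ΔV / (Sy × A) = 3.947 × 10^5 m³ / (0.071 × 1.243 × 10^6 m²) = 4.472 m

Δh ≈ 4.47 m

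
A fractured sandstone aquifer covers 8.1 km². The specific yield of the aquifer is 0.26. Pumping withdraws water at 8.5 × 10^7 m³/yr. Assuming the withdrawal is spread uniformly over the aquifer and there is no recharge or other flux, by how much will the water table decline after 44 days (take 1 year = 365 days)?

A = 8.1 km² = 8.1 × 10^6 m²
Q = 8.5 × 10^7 m³/yr = 2.329 × 10^5 m³/d
ΔV = Q × t = 2.329 × 10^5 m³/d × 44 d = 1.025 × 10^7 m³
Δh = ΔV / (Sy × A) = 1.025 × 10^7 / (0.26 × 8.1 × 10^6) = 4.865 m

Δh ≈ 4.87 m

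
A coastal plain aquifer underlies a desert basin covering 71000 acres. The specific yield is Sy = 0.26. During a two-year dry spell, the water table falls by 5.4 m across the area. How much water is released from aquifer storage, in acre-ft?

A = 71000 acres = 2.873 × 10^8 m²
ΔV = Sy × A × Δh = 0.26 × 2.873 × 10^8 m² × 5.4 m = 4.034 × 10^8 m³
ΔV = 4.034 × 10^8 m³ = 3.27 × 10^5 acre-ft

ΔV ≈ 3.27 × 10^5 acre-ft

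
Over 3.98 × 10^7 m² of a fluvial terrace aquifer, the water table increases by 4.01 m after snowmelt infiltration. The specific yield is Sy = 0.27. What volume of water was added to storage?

ΔV ≈ 4.31 × 10^7 m³

ΔV = Sy × A × Δh = 0.27 × 3.98 × 10^7 m² × 4.01 m = 4.309 × 10^7 m³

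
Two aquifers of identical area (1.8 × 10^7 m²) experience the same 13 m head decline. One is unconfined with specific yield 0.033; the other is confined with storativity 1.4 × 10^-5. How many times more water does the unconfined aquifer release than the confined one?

ΔV_u / ΔV_c ≈ 2360

Unconfined: ΔV_u = Sy × A × Δh = 0.033 × 1.8 × 10^7 × 13 = 7.722 × 10^6 m³
Confined: ΔV_c = S × A × Δh = 1.4 × 10^-5 × 1.8 × 10^7 × 13 = 3276 m³
Ratio = ΔV_u / ΔV_c = Sy / S = 0.033 / 1.4 × 10^-5 = 2357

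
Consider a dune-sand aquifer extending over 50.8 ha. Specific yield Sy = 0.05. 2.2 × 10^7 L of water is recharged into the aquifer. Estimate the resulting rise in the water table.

A = 50.8 ha = 5.08 × 10^5 m²
ΔV = 2.2 × 10^7 L = 22000 m³
Δh = ΔV / (Sy × A) = 22000 m³ / (0.05 × 5.08 × 10^5 m²) = 0.8661 m

Δh ≈ 0.866 m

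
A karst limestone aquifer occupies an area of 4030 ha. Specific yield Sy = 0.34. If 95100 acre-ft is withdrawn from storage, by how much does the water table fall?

A = 4030 ha = 4.03 × 10^7 m²
ΔV = 95100 acre-ft = 1.173 × 10^8 m³
Δh = ΔV / (Sy × A) = 1.173 × 10^8 m³ / (0.34 × 4.03 × 10^7 m²) = 8.561 m

Δh ≈ 8.56 m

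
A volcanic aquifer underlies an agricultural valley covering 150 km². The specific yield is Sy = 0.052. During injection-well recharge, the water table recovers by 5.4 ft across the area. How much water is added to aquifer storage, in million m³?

ΔV ≈ 12.8 million m³

A = 150 km² = 1.5 × 10^8 m²
Δh = 5.4 ft = 1.646 m
ΔV = Sy × A × Δh = 0.052 × 1.5 × 10^8 m² × 1.646 m = 1.284 × 10^7 m³
ΔV = 1.284 × 10^7 m³ = 12.84 million m³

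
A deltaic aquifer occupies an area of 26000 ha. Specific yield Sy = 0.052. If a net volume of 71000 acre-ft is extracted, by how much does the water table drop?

Δh ≈ 6.48 m

A = 26000 ha = 2.6 × 10^8 m²
ΔV = 71000 acre-ft = 8.758 × 10^7 m³
Δh = ΔV / (Sy × A) = 8.758 × 10^7 m³ / (0.052 × 2.6 × 10^8 m²) = 6.478 m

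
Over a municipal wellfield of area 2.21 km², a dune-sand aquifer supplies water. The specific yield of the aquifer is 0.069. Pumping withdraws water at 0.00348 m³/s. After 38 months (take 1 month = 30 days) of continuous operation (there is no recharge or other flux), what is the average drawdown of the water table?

Δh ≈ 2.25 m

A = 2.21 km² = 2.21 × 10^6 m²
Q = 0.00348 m³/s = 300.7 m³/d
t = 38 months = 1140 d
ΔV = Q × t = 300.7 m³/d × 1140 d = 3.428 × 10^5 m³
Δh = ΔV / (Sy × A) = 3.428 × 10^5 / (0.069 × 2.21 × 10^6) = 2.248 m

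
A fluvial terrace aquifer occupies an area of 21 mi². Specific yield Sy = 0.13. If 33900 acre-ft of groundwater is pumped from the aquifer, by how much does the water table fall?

A = 21 mi² = 5.439 × 10^7 m²
ΔV = 33900 acre-ft = 4.182 × 10^7 m³
Δh = ΔV / (Sy × A) = 4.182 × 10^7 m³ / (0.13 × 5.439 × 10^7 m²) = 5.914 m

Δh ≈ 5.91 m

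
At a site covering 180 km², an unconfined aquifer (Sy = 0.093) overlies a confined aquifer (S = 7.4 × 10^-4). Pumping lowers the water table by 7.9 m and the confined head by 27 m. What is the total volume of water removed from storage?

A = 180 km² = 1.8 × 10^8 m²
Unconfined: ΔV_u = Sy × A × Δh_u = 0.093 × 1.8 × 10^8 × 7.9 = 1.322 × 10^8 m³
Confined: ΔV_c = S × A × Δh_c = 7.4 × 10^-4 × 1.8 × 10^8 × 27 = 3.596 × 10^6 m³
Total ΔV = 1.322 × 10^8 + 3.596 × 10^6 = 1.358 × 10^8 m³

ΔV ≈ 1.36 × 10^8 m³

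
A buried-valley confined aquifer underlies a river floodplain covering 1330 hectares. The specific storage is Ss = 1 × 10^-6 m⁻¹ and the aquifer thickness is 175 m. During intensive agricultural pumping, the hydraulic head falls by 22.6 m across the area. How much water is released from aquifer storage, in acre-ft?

ΔV ≈ 42.6 acre-ft

S = Ss × b = 1 × 10^-6 m⁻¹ × 175 m = 1.75 × 10^-4
A = 1330 hectares = 1.33 × 10^7 m²
ΔV = S × A × Δh = 1.75 × 10^-4 × 1.33 × 10^7 m² × 22.6 m = 52600 m³
ΔV = 52600 m³ = 42.64 acre-ft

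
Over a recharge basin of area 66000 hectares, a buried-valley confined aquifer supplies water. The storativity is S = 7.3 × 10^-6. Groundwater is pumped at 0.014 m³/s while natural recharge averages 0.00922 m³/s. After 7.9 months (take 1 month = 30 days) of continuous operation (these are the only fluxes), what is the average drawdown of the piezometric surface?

A = 66000 hectares = 6.6 × 10^8 m²
Net abstraction = 0.014 − 0.00922 = 0.00478 m³/s
Q_net = 0.00478 m³/s = 413 m³/d
t = 7.9 months = 237 d
ΔV = Q × t = 413 m³/d × 237 d = 97880 m³
Δh = ΔV / (S × A) = 97880 / (7.3 × 10^-6 × 6.6 × 10^8) = 20.32 m

Δh ≈ 20.3 m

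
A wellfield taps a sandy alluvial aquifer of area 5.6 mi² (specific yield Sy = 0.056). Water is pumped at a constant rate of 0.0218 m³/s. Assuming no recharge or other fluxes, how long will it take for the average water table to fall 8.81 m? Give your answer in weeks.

A = 5.6 mi² = 1.45 × 10^7 m²
ΔV = Sy × A × Δh = 0.056 × 1.45 × 10^7 × 8.81 = 7.156 × 10^6 m³
Q = 0.0218 m³/s = 1884 m³/d
t = ΔV / Q = 7.156 × 10^6 m³ / 1884 m³/d = 3799 d
t = 3799 d ≈ 542.7 weeks

t ≈ 543 weeks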